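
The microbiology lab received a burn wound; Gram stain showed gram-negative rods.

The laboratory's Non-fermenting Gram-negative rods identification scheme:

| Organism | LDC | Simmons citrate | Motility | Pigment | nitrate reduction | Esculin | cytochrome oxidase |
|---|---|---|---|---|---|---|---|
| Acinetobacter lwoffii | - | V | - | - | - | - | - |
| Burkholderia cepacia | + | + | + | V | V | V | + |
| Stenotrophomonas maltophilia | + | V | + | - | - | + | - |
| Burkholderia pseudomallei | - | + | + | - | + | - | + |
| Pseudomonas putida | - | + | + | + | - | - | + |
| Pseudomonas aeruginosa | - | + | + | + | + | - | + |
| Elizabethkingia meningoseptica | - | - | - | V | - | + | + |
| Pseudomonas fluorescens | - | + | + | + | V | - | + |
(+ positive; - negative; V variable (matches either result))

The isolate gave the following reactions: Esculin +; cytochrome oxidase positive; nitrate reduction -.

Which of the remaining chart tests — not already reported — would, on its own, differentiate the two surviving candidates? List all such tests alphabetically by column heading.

LDC, Motility, Simmons citrate

cytochrome oxidase +: excludes Acinetobacter lwoffii, Stenotrophomonas maltophilia — 6 left.
Esculin +: excludes Burkholderia pseudomallei, Pseudomonas putida, Pseudomonas aeruginosa, Pseudomonas fluorescens — 2 left.
nitrate reduction -: all 2 remaining candidates are consistent.
Two candidates remain: Burkholderia cepacia and Elizabethkingia meningoseptica.
  LDC: Burkholderia cepacia +, Elizabethkingia meningoseptica - — discriminates.
  Simmons citrate: Burkholderia cepacia +, Elizabethkingia meningoseptica - — discriminates.
  Motility: Burkholderia cepacia +, Elizabethkingia meningoseptica - — discriminates.
  Pigment: V vs V — variable for at least one, does not separate.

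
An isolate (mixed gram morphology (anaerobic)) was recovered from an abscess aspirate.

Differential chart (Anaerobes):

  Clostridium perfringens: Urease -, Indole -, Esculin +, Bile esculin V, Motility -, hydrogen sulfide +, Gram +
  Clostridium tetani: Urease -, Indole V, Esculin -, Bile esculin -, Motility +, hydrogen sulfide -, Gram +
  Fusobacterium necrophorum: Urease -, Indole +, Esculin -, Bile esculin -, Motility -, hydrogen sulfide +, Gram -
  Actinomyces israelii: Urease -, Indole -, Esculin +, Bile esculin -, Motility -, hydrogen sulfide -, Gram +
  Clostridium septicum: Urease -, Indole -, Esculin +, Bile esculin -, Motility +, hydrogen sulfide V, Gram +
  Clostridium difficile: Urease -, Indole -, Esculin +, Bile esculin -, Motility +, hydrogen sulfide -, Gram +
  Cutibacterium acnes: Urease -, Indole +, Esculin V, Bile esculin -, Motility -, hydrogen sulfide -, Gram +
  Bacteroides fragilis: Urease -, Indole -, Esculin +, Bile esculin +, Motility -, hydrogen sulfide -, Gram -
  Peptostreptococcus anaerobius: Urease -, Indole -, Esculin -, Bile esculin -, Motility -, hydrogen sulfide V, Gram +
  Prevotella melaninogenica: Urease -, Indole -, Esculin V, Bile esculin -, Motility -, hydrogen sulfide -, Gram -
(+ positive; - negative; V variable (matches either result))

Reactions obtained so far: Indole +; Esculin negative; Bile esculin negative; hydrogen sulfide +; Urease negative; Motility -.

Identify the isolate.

Urease -: all 10 remaining candidates are consistent.
Motility -: excludes Clostridium tetani, Clostridium septicum, Clostridium difficile — 7 left.
Bile esculin -: excludes Bacteroides fragilis — 6 left.
Esculin -: excludes Clostridium perfringens, Actinomyces israelii — 4 left.
Indole +: excludes Peptostreptococcus anaerobius, Prevotella melaninogenica — 2 left.
hydrogen sulfide +: excludes Cutibacterium acnes — 1 left.

Fusobacterium necrophorum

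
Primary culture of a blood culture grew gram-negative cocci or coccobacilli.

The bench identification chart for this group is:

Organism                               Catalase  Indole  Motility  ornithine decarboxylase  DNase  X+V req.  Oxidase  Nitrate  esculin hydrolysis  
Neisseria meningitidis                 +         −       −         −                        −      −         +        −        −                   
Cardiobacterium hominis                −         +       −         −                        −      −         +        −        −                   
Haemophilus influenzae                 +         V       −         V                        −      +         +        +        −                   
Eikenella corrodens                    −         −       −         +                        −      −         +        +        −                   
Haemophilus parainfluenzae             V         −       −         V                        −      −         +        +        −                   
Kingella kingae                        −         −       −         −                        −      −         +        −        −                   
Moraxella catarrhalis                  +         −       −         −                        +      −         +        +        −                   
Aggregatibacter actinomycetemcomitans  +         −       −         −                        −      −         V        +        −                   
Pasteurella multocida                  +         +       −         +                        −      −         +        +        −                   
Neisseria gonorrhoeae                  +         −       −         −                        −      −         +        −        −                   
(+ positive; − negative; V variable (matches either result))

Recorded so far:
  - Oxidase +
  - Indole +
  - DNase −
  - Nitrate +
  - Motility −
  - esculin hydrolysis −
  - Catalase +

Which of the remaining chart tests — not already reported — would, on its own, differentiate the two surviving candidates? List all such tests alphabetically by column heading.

Nitrate +: excludes Neisseria meningitidis, Cardiobacterium hominis, Kingella kingae, Neisseria gonorrhoeae — 6 left.
DNase −: excludes Moraxella catarrhalis — 5 left.
Oxidase +: all 5 remaining candidates are consistent.
Motility −: all 5 remaining candidates are consistent.
Catalase +: excludes Eikenella corrodens — 4 left.
esculin hydrolysis −: all 4 remaining candidates are consistent.
Indole +: excludes Haemophilus parainfluenzae, Aggregatibacter actinomycetemcomitans — 2 left.
Two candidates remain: Haemophilus influenzae and Pasteurella multocida.
  ornithine decarboxylase: V vs + — variable for at least one, does not separate.
  X+V req.: Haemophilus influenzae +, Pasteurella multocida − — discriminates.

X+V req.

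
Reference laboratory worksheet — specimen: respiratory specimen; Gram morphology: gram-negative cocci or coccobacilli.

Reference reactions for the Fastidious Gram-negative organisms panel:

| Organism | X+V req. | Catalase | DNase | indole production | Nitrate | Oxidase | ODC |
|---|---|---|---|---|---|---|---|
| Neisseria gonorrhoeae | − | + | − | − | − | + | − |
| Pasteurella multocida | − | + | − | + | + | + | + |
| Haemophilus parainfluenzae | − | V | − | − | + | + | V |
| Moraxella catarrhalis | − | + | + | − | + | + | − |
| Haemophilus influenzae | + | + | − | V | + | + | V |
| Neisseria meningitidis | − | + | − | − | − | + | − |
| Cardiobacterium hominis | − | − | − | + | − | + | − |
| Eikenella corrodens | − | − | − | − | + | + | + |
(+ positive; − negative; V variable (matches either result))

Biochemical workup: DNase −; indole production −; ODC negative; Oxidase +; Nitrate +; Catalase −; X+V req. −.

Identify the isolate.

Catalase −: excludes 5 organisms — 3 left.
ODC −: excludes Eikenella corrodens — 2 left.
DNase −: all 2 remaining candidates are consistent.
Nitrate +: excludes Cardiobacterium hominis — 1 left.
Oxidase +: the one remaining candidate is consistent.
X+V req. −: the one remaining candidate is consistent.
indole production −: the one remaining candidate is consistent.

Haemophilus parainfluenzae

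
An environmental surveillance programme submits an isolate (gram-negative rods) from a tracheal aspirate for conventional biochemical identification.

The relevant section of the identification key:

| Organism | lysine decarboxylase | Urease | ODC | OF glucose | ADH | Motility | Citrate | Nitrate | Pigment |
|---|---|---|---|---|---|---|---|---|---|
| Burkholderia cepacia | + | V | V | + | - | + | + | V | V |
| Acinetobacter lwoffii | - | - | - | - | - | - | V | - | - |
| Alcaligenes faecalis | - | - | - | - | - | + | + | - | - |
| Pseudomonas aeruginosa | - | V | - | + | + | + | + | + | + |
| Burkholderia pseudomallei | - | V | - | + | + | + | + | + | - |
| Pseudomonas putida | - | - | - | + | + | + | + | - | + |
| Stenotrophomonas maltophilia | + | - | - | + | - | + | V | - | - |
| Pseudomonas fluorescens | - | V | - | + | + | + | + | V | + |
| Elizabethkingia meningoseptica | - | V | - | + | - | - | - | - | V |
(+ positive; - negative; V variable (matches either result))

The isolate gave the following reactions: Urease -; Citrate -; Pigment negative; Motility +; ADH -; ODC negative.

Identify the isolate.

ADH -: excludes Pseudomonas aeruginosa, Burkholderia pseudomallei, Pseudomonas putida, Pseudomonas fluorescens — 5 left.
Pigment -: all 5 remaining candidates are consistent.
Citrate -: excludes Burkholderia cepacia, Alcaligenes faecalis — 3 left.
ODC -: all 3 remaining candidates are consistent.
Motility +: excludes Acinetobacter lwoffii, Elizabethkingia meningoseptica — 1 left.
Urease -: the one remaining candidate is consistent.

Stenotrophomonas maltophilia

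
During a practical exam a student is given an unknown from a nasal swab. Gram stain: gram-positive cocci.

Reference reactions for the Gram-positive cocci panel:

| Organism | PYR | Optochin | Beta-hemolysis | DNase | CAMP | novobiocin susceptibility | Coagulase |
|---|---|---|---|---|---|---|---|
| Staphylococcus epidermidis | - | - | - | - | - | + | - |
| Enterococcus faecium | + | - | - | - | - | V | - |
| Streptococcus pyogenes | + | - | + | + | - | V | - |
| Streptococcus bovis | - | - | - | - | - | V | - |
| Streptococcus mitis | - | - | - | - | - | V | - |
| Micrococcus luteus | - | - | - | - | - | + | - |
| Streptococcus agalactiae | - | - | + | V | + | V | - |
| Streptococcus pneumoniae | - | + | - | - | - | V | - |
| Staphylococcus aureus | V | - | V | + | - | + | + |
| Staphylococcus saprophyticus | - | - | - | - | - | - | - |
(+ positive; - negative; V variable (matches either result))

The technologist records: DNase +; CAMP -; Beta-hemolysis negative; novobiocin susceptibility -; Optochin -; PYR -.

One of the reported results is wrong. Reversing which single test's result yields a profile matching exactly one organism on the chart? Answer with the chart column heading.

As reported, no row in the chart matches all 6 reactions.
Reversing PYR → still no organism matches.
Reversing Optochin → still no organism matches.
Reversing novobiocin susceptibility (to +) → unique match: Staphylococcus aureus.
Reversing Beta-hemolysis → still no organism matches.
Reversing DNase → 3 organisms match (not unique).
Reversing CAMP → still no organism matches.

novobiocin susceptibility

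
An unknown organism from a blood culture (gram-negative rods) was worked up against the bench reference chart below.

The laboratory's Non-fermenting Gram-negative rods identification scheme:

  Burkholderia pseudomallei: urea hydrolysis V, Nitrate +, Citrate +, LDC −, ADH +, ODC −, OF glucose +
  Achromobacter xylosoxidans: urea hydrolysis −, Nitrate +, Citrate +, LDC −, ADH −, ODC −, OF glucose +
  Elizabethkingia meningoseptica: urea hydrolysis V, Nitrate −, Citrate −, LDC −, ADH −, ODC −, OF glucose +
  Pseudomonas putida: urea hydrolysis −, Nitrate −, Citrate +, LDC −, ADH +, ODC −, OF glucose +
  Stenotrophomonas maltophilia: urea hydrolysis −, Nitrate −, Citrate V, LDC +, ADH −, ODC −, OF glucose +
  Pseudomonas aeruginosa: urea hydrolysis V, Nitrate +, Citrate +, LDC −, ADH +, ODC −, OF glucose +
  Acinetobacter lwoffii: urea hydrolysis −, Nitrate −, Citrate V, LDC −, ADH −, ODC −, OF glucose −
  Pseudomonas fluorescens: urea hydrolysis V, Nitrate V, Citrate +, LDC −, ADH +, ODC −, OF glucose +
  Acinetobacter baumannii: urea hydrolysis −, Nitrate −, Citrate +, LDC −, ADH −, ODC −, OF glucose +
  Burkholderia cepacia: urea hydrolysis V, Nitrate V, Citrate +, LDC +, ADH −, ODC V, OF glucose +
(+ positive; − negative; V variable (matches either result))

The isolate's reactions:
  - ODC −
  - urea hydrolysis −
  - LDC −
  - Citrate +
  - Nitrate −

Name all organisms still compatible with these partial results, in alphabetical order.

Acinetobacter baumannii, Acinetobacter lwoffii, Pseudomonas fluorescens, Pseudomonas putida

urea hydrolysis −: all 10 remaining candidates are consistent.
ODC −: all 10 remaining candidates are consistent.
LDC −: excludes Stenotrophomonas maltophilia, Burkholderia cepacia — 8 left.
Nitrate −: excludes Burkholderia pseudomallei, Achromobacter xylosoxidans, Pseudomonas aeruginosa — 5 left.
Citrate +: excludes Elizabethkingia meningoseptica — 4 left.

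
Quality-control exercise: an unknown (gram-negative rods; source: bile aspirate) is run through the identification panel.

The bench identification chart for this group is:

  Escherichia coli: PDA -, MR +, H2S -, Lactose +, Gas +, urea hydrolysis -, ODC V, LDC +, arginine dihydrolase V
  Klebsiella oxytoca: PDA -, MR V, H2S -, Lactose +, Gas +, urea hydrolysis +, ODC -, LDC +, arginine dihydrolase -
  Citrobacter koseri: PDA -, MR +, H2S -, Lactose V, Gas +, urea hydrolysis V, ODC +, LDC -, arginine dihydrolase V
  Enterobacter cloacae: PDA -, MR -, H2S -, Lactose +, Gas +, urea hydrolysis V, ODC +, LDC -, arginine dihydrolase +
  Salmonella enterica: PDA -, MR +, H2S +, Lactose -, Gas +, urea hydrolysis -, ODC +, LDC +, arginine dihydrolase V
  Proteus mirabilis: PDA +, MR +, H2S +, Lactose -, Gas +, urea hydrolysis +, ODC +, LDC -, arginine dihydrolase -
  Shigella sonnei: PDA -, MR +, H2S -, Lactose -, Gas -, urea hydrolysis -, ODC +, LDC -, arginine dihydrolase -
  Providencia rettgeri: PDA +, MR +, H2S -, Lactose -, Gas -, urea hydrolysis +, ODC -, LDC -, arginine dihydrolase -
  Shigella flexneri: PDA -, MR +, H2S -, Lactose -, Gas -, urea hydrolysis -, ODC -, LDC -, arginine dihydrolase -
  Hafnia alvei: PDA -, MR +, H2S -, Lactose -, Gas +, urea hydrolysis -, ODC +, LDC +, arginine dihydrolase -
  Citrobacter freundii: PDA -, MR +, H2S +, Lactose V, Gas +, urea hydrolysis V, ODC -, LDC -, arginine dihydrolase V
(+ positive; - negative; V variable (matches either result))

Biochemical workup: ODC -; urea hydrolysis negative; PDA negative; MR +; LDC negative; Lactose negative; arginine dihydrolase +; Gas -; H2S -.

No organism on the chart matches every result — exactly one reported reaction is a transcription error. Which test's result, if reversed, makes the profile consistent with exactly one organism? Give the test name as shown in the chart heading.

As reported, no row in the chart matches all 9 reactions.
Reversing PDA → still no organism matches.
Reversing urea hydrolysis → still no organism matches.
Reversing H2S → still no organism matches.
Reversing LDC → still no organism matches.
Reversing Lactose → still no organism matches.
Reversing Gas → still no organism matches.
Reversing ODC → still no organism matches.
Reversing MR → still no organism matches.
Reversing arginine dihydrolase (to -) → unique match: Shigella flexneri.

arginine dihydrolase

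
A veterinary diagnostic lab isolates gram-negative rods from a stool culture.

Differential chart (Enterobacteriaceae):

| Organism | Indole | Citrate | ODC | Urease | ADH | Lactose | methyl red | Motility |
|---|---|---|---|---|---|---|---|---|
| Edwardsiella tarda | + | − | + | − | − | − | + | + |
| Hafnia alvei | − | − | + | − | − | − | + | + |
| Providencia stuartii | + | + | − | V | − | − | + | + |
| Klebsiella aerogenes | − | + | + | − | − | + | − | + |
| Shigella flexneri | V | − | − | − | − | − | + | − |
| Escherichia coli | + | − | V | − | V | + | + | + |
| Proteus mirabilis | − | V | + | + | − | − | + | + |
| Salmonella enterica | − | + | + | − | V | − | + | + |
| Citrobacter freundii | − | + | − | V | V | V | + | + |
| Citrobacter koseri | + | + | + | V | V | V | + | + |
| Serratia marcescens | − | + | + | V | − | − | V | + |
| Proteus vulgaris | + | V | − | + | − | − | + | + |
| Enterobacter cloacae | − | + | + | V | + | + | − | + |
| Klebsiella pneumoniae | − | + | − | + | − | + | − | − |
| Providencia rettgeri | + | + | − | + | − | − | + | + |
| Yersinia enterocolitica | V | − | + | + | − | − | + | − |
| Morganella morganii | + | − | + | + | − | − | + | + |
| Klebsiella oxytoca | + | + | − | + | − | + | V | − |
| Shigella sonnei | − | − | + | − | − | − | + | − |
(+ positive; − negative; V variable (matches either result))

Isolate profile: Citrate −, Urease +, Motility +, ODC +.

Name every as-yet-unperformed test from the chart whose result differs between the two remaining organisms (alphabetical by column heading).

Urease +: excludes 7 organisms — 12 left.
Motility +: excludes Klebsiella pneumoniae, Yersinia enterocolitica, Klebsiella oxytoca — 9 left.
ODC +: excludes Providencia stuartii, Citrobacter freundii, Proteus vulgaris, Providencia rettgeri — 5 left.
Citrate −: excludes Citrobacter koseri, Serratia marcescens, Enterobacter cloacae — 2 left.
Two candidates remain: Morganella morganii and Proteus mirabilis.
  Indole: Morganella morganii +, Proteus mirabilis − — discriminates.
  ADH: − vs − — same for both, does not separate.
  Lactose: − vs − — same for both, does not separate.
  methyl red: + vs + — same for both, does not separate.

Indole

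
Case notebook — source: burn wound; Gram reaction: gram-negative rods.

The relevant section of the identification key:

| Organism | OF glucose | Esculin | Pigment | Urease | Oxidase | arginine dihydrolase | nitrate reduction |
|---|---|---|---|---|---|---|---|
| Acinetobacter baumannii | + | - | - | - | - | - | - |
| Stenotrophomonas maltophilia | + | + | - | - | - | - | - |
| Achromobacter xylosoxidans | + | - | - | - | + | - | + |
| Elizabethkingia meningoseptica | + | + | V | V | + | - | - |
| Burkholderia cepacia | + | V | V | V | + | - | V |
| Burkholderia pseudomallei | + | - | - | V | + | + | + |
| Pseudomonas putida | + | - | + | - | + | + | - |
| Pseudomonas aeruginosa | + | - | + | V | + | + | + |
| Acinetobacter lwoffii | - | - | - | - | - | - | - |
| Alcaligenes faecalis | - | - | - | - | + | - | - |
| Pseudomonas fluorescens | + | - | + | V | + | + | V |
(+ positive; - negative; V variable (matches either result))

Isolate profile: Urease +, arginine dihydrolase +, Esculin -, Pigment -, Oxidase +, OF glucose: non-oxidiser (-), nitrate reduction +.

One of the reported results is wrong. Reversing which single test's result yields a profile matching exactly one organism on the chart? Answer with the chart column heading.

As reported, no row in the chart matches all 7 reactions.
Reversing arginine dihydrolase → still no organism matches.
Reversing Oxidase → still no organism matches.
Reversing nitrate reduction → still no organism matches.
Reversing Urease → still no organism matches.
Reversing Pigment → still no organism matches.
Reversing OF glucose (to +) → unique match: Burkholderia pseudomallei.
Reversing Esculin → still no organism matches.

OF glucose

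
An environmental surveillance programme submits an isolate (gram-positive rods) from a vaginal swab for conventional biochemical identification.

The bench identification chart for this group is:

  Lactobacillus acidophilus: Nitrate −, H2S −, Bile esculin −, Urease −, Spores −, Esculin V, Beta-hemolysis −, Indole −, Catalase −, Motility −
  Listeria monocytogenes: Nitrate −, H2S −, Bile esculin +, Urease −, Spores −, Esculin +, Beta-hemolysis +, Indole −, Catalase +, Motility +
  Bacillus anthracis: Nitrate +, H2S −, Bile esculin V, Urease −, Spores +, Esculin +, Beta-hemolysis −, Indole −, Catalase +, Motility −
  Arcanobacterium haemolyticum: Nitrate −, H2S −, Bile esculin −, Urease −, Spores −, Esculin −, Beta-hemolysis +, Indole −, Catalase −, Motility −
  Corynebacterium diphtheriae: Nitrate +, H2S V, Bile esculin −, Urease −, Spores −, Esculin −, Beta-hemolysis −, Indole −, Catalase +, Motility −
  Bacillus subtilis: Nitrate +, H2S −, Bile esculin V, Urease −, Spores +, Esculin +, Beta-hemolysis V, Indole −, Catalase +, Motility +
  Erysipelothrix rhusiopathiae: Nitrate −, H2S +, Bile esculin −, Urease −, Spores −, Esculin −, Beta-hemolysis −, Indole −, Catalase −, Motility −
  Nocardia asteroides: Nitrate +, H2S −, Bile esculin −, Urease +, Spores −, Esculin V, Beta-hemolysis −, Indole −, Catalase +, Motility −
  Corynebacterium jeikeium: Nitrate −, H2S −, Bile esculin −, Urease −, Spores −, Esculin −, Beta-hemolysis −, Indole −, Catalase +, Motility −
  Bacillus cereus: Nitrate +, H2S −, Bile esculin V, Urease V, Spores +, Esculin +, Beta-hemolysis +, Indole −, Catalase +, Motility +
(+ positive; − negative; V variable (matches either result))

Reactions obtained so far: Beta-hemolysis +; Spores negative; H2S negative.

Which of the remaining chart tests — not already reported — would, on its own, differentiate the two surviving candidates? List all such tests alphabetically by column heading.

Spores −: excludes Bacillus anthracis, Bacillus subtilis, Bacillus cereus — 7 left.
Beta-hemolysis +: excludes 5 organisms — 2 left.
H2S −: all 2 remaining candidates are consistent.
Two candidates remain: Arcanobacterium haemolyticum and Listeria monocytogenes.
  Nitrate: − vs − — same for both, does not separate.
  Bile esculin: Arcanobacterium haemolyticum −, Listeria monocytogenes + — discriminates.
  Urease: − vs − — same for both, does not separate.
  Esculin: Arcanobacterium haemolyticum −, Listeria monocytogenes + — discriminates.
  Indole: − vs − — same for both, does not separate.
  Catalase: Arcanobacterium haemolyticum −, Listeria monocytogenes + — discriminates.
  Motility: Arcanobacterium haemolyticum −, Listeria monocytogenes + — discriminates.

Bile esculin, Catalase, Esculin, Motility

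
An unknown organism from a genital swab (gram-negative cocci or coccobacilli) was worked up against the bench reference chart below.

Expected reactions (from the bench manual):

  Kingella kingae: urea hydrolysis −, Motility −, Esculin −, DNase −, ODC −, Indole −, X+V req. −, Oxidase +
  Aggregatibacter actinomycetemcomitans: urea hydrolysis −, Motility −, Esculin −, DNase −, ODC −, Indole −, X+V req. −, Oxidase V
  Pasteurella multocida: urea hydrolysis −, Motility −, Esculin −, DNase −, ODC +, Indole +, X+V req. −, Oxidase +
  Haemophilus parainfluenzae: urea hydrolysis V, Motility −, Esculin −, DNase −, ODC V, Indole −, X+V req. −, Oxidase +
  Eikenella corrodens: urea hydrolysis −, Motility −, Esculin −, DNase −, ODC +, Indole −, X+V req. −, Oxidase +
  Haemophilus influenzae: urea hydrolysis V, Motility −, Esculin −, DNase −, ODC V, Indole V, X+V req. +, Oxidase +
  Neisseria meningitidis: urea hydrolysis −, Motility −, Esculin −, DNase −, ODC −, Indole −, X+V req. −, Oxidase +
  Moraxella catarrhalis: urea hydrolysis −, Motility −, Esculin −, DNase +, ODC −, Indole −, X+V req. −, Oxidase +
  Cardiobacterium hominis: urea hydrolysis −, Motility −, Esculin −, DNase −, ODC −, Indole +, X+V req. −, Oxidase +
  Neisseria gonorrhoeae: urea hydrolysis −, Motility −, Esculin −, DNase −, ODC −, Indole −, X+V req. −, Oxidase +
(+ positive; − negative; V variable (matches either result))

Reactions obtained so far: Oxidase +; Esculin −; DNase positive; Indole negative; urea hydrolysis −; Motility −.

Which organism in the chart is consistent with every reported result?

Moraxella catarrhalis

Oxidase +: all 10 remaining candidates are consistent.
Motility −: all 10 remaining candidates are consistent.
Esculin −: all 10 remaining candidates are consistent.
DNase +: excludes 9 organisms — 1 left.
urea hydrolysis −: the one remaining candidate is consistent.
Indole −: the one remaining candidate is consistent.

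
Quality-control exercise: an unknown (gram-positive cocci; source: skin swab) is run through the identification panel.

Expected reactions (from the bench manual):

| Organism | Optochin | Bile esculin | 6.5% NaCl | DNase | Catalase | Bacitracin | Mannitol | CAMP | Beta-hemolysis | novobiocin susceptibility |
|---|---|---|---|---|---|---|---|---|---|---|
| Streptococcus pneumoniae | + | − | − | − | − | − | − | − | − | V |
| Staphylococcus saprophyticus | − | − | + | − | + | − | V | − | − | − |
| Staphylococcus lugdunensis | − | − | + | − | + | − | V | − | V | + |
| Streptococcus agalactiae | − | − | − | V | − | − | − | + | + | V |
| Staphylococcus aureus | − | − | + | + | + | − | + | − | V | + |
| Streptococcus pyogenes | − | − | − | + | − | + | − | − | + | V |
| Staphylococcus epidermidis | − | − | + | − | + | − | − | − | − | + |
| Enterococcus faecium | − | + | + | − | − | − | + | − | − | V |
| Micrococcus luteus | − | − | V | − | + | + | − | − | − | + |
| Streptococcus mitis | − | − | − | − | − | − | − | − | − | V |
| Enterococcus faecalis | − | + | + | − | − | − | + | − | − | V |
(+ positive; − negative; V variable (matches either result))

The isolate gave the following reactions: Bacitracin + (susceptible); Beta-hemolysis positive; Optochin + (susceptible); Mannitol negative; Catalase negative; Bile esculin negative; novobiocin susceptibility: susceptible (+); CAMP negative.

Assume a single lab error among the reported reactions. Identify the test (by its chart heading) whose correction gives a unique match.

Optochin

As reported, no row in the chart matches all 8 reactions.
Reversing Optochin (to −) → unique match: Streptococcus pyogenes.
Reversing Bacitracin → still no organism matches.
Reversing Beta-hemolysis → still no organism matches.
Reversing Mannitol → still no organism matches.
Reversing Catalase → still no organism matches.
Reversing Bile esculin → still no organism matches.
Reversing novobiocin susceptibility → still no organism matches.
Reversing CAMP → still no organism matches.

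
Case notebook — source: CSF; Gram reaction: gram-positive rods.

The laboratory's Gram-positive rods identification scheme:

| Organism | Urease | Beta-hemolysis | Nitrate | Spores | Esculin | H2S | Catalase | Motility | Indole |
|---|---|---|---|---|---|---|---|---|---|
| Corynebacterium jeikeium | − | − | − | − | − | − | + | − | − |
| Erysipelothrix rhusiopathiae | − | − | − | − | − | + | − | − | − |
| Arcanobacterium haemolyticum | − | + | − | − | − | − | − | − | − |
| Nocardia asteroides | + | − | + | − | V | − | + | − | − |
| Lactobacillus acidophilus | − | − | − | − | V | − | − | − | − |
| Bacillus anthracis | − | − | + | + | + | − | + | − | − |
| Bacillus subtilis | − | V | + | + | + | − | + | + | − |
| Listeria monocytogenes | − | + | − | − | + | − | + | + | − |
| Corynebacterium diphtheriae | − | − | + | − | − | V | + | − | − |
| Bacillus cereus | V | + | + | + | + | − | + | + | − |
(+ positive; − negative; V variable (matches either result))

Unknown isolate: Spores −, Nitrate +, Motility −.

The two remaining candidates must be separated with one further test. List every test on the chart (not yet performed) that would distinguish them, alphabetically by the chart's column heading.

Urease

Spores −: excludes Bacillus anthracis, Bacillus subtilis, Bacillus cereus — 7 left.
Motility −: excludes Listeria monocytogenes — 6 left.
Nitrate +: excludes Corynebacterium jeikeium, Erysipelothrix rhusiopathiae, Arcanobacterium haemolyticum, Lactobacillus acidophilus — 2 left.
Two candidates remain: Corynebacterium diphtheriae and Nocardia asteroides.
  Urease: Corynebacterium diphtheriae −, Nocardia asteroides + — discriminates.
  Beta-hemolysis: − vs − — same for both, does not separate.
  Esculin: − vs V — variable for at least one, does not separate.
  H2S: V vs − — variable for at least one, does not separate.
  Catalase: + vs + — same for both, does not separate.
  Indole: − vs − — same for both, does not separate.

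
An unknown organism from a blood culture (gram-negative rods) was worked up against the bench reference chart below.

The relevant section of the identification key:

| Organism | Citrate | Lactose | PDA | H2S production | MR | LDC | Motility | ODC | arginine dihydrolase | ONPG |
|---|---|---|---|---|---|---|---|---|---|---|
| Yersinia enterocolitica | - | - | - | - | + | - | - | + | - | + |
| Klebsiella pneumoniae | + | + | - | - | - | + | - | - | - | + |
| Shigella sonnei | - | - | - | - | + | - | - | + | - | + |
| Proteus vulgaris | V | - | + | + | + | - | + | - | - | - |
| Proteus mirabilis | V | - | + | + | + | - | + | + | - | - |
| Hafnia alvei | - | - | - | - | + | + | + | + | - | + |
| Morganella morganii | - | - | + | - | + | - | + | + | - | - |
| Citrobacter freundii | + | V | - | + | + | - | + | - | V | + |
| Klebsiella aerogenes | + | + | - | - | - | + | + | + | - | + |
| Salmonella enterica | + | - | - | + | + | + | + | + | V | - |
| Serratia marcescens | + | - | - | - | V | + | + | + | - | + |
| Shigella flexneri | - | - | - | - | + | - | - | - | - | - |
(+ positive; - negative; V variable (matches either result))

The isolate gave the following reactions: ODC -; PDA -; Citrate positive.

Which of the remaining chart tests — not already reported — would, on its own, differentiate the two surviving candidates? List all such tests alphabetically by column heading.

ODC -: excludes 8 organisms — 4 left.
PDA -: excludes Proteus vulgaris — 3 left.
Citrate +: excludes Shigella flexneri — 2 left.
Two candidates remain: Citrobacter freundii and Klebsiella pneumoniae.
  Lactose: V vs + — variable for at least one, does not separate.
  H2S production: Citrobacter freundii +, Klebsiella pneumoniae - — discriminates.
  MR: Citrobacter freundii +, Klebsiella pneumoniae - — discriminates.
  LDC: Citrobacter freundii -, Klebsiella pneumoniae + — discriminates.
  Motility: Citrobacter freundii +, Klebsiella pneumoniae - — discriminates.
  arginine dihydrolase: V vs - — variable for at least one, does not separate.
  ONPG: + vs + — same for both, does not separate.

H2S production, LDC, Motility, MR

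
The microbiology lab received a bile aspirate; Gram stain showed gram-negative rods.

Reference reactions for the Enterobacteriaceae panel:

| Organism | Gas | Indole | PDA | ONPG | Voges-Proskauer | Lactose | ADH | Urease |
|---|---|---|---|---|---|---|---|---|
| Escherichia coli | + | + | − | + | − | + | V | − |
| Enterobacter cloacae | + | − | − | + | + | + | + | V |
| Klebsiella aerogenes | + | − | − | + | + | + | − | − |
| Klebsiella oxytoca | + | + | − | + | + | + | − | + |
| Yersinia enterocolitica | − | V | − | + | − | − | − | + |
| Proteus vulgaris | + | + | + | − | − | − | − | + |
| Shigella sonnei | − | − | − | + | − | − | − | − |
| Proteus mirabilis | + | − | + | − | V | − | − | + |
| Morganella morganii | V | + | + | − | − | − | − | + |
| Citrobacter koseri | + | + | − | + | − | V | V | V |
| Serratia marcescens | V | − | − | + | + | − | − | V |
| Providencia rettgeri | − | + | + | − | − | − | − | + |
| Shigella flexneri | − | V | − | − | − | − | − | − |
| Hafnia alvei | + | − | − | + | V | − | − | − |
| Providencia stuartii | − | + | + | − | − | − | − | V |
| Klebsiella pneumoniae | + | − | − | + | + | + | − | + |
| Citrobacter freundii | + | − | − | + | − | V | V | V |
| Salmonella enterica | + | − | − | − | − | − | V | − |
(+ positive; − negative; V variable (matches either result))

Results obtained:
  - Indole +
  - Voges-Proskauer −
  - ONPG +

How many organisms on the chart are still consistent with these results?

Indole +: excludes 9 organisms — 9 left.
ONPG +: excludes 5 organisms — 4 left.
Voges-Proskauer −: excludes Klebsiella oxytoca — 3 left.
Still consistent: Citrobacter koseri, Escherichia coli, Yersinia enterocolitica.

3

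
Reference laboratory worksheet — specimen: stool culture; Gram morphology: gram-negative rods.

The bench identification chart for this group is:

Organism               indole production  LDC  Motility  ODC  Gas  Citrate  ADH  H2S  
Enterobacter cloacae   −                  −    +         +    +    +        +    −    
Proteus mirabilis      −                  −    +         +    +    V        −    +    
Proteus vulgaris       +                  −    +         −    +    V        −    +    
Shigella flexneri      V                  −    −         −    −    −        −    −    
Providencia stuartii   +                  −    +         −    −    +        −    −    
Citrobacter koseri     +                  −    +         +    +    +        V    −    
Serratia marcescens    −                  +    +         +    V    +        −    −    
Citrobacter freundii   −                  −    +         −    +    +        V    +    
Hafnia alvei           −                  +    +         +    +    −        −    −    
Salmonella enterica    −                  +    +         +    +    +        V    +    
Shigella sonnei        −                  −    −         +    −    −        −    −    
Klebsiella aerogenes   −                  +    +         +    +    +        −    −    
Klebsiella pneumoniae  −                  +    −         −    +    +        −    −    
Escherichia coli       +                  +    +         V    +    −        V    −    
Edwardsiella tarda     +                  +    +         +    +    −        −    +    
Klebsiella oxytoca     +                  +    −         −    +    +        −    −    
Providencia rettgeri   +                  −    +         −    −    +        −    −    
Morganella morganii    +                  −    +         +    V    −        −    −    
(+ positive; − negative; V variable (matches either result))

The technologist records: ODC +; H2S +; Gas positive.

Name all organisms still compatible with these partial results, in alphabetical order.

ODC +: excludes 7 organisms — 11 left.
Gas +: excludes Shigella sonnei — 10 left.
H2S +: excludes 7 organisms — 3 left.

Edwardsiella tarda, Proteus mirabilis, Salmonella enterica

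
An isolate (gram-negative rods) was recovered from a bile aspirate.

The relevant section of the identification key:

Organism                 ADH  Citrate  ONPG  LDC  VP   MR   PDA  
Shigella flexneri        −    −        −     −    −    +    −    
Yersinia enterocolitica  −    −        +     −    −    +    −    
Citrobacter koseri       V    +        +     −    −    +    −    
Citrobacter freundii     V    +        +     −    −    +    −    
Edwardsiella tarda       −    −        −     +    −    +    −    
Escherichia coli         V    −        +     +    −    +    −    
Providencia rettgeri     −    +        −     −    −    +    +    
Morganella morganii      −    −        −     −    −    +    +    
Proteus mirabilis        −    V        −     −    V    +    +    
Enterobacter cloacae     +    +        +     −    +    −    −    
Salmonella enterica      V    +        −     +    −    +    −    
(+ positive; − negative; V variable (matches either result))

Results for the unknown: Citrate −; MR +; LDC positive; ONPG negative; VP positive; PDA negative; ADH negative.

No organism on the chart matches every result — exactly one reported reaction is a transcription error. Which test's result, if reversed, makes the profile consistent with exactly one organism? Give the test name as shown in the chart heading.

VP

As reported, no row in the chart matches all 7 reactions.
Reversing Citrate → still no organism matches.
Reversing LDC → still no organism matches.
Reversing ADH → still no organism matches.
Reversing MR → still no organism matches.
Reversing VP (to −) → unique match: Edwardsiella tarda.
Reversing PDA → still no organism matches.
Reversing ONPG → still no organism matches.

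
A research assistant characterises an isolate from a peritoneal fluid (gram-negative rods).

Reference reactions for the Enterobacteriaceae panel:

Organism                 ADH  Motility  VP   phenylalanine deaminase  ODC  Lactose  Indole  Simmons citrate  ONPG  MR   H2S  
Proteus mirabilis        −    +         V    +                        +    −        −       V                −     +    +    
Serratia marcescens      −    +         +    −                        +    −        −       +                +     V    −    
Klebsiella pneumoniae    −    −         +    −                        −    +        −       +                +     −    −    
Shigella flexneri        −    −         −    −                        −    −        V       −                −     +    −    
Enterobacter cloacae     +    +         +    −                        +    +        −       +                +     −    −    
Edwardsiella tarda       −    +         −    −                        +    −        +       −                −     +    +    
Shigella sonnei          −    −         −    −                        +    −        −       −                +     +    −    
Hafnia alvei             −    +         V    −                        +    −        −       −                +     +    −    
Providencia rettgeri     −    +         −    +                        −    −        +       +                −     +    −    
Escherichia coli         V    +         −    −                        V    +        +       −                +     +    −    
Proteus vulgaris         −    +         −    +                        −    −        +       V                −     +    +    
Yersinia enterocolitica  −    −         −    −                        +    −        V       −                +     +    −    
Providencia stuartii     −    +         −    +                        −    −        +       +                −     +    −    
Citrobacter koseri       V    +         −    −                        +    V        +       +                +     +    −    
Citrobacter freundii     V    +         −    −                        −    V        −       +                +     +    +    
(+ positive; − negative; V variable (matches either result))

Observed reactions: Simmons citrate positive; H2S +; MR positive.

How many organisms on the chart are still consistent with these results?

H2S +: excludes 11 organisms — 4 left.
Simmons citrate +: excludes Edwardsiella tarda — 3 left.
MR +: all 3 remaining candidates are consistent.
Still consistent: Citrobacter freundii, Proteus mirabilis, Proteus vulgaris.

3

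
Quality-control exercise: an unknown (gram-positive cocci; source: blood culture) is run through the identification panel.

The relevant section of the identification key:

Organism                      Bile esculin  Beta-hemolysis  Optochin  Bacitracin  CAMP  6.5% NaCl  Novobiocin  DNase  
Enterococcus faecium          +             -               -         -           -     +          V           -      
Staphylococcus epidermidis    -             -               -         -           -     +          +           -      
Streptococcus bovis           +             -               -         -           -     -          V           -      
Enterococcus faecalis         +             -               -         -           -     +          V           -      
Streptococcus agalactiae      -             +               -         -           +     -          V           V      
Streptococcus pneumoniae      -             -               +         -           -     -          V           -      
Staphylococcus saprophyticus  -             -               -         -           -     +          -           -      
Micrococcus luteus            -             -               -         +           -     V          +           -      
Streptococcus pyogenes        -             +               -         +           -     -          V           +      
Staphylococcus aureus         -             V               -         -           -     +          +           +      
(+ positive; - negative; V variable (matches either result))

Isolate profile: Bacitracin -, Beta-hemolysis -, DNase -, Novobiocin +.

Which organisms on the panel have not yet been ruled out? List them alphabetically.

Bacitracin -: excludes Micrococcus luteus, Streptococcus pyogenes — 8 left.
DNase -: excludes Staphylococcus aureus — 7 left.
Novobiocin +: excludes Staphylococcus saprophyticus — 6 left.
Beta-hemolysis -: excludes Streptococcus agalactiae — 5 left.

Enterococcus faecalis, Enterococcus faecium, Staphylococcus epidermidis, Streptococcus bovis, Streptococcus pneumoniae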